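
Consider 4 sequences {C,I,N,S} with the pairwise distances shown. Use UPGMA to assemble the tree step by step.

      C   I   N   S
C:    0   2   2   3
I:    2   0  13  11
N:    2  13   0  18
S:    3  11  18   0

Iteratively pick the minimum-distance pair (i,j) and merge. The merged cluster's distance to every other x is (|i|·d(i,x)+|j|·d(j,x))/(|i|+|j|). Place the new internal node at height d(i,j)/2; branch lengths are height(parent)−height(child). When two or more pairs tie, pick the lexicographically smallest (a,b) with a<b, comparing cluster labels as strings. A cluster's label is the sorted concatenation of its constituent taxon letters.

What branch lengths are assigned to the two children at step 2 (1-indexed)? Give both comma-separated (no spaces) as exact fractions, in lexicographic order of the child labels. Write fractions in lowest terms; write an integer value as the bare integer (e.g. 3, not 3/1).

1. join C+I (d=2) ⇒ CI; edges |C|=1, |I|=1
  updated: d(CI,N)=15/2, d(CI,S)=7
2. join CI+S (d=7) ⇒ CIS; edges |CI|=5/2, |S|=7/2
  updated: d(CIS,N)=11
3. join CIS+N (d=11) ⇒ CINS; edges |CIS|=2, |N|=11/2
final tree: (((C:1,I:1):5/2,S:7/2):2,N:11/2)
total length: 31/2

5/2,7/2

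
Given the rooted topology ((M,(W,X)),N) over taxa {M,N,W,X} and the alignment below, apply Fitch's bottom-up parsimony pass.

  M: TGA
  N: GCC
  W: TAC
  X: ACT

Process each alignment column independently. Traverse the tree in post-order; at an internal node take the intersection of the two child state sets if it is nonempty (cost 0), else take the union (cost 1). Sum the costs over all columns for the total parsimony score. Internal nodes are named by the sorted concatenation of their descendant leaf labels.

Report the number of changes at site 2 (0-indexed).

site 0, node WX: W={T} ∪ X={A} → {A,T} (+1)
site 0, node MWX: M={T} ∩ WX={A,T} → {T} (+0)
site 0, node MNWX: MWX={T} ∪ N={G} → {G,T} (+1)
site 1, node WX: W={A} ∪ X={C} → {A,C} (+1)
site 1, node MWX: M={G} ∪ WX={A,C} → {A,C,G} (+1)
site 1, node MNWX: MWX={A,C,G} ∩ N={C} → {C} (+0)
site 2, node WX: W={C} ∪ X={T} → {C,T} (+1)
site 2, node MWX: M={A} ∪ WX={C,T} → {A,C,T} (+1)
site 2, node MNWX: MWX={A,C,T} ∩ N={C} → {C} (+0)
per-site changes: [2, 2, 2]; total = 6

2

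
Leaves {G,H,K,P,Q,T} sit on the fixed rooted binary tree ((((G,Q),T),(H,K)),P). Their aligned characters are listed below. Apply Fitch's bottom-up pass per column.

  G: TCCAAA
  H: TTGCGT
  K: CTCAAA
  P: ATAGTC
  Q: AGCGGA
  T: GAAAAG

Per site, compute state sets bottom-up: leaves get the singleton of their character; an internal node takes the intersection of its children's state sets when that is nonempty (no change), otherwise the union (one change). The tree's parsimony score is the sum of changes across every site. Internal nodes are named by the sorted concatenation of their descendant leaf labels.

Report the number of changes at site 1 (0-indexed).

[col 0] GQ: children G:{T}, Q:{A} ∪→ {A,T}; cost 1
[col 0] GQT: children GQ:{A,T}, T:{G} ∪→ {A,G,T}; cost 1
[col 0] HK: children H:{T}, K:{C} ∪→ {C,T}; cost 1
[col 0] GHKQT: children GQT:{A,G,T}, HK:{C,T} ∩→ {T}; cost 0
[col 0] GHKPQT: children GHKQT:{T}, P:{A} ∪→ {A,T}; cost 1
[col 1] GQ: children G:{C}, Q:{G} ∪→ {C,G}; cost 1
[col 1] GQT: children GQ:{C,G}, T:{A} ∪→ {A,C,G}; cost 1
[col 1] HK: children H:{T}, K:{T} ∩→ {T}; cost 0
[col 1] GHKQT: children GQT:{A,C,G}, HK:{T} ∪→ {A,C,G,T}; cost 1
[col 1] GHKPQT: children GHKQT:{A,C,G,T}, P:{T} ∩→ {T}; cost 0
[col 2] GQ: children G:{C}, Q:{C} ∩→ {C}; cost 0
[col 2] GQT: children GQ:{C}, T:{A} ∪→ {A,C}; cost 1
[col 2] HK: children H:{G}, K:{C} ∪→ {C,G}; cost 1
[col 2] GHKQT: children GQT:{A,C}, HK:{C,G} ∩→ {C}; cost 0
[col 2] GHKPQT: children GHKQT:{C}, P:{A} ∪→ {A,C}; cost 1
[col 3] GQ: children G:{A}, Q:{G} ∪→ {A,G}; cost 1
[col 3] GQT: children GQ:{A,G}, T:{A} ∩→ {A}; cost 0
[col 3] HK: children H:{C}, K:{A} ∪→ {A,C}; cost 1
[col 3] GHKQT: children GQT:{A}, HK:{A,C} ∩→ {A}; cost 0
[col 3] GHKPQT: children GHKQT:{A}, P:{G} ∪→ {A,G}; cost 1
[col 4] GQ: children G:{A}, Q:{G} ∪→ {A,G}; cost 1
[col 4] GQT: children GQ:{A,G}, T:{A} ∩→ {A}; cost 0
[col 4] HK: children H:{G}, K:{A} ∪→ {A,G}; cost 1
[col 4] GHKQT: children GQT:{A}, HK:{A,G} ∩→ {A}; cost 0
[col 4] GHKPQT: children GHKQT:{A}, P:{T} ∪→ {A,T}; cost 1
[col 5] GQ: children G:{A}, Q:{A} ∩→ {A}; cost 0
[col 5] GQT: children GQ:{A}, T:{G} ∪→ {A,G}; cost 1
[col 5] HK: children H:{T}, K:{A} ∪→ {A,T}; cost 1
[col 5] GHKQT: children GQT:{A,G}, HK:{A,T} ∩→ {A}; cost 0
[col 5] GHKPQT: children GHKQT:{A}, P:{C} ∪→ {A,C}; cost 1
per-site changes: [4, 3, 3, 3, 3, 3]; total = 19

3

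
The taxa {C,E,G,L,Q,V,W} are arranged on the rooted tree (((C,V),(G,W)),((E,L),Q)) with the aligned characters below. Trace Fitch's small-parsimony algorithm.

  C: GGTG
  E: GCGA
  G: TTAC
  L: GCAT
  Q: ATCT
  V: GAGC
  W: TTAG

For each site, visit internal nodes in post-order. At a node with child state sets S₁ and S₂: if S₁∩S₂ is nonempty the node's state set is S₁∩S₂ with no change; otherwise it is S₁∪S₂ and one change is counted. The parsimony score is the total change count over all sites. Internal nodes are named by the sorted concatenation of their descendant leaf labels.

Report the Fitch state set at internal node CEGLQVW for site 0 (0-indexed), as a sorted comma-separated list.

CV@0: {G} ∩ {G} = {G} (intersection, +0)
GW@0: {T} ∩ {T} = {T} (intersection, +0)
CGVW@0: {G} ∪ {T} = {G,T} (union, +1)
EL@0: {G} ∩ {G} = {G} (intersection, +0)
ELQ@0: {G} ∪ {A} = {A,G} (union, +1)
CEGLQVW@0: {G,T} ∩ {A,G} = {G} (intersection, +0)
CV@1: {G} ∪ {A} = {A,G} (union, +1)
GW@1: {T} ∩ {T} = {T} (intersection, +0)
CGVW@1: {A,G} ∪ {T} = {A,G,T} (union, +1)
EL@1: {C} ∩ {C} = {C} (intersection, +0)
ELQ@1: {C} ∪ {T} = {C,T} (union, +1)
CEGLQVW@1: {A,G,T} ∩ {C,T} = {T} (intersection, +0)
CV@2: {T} ∪ {G} = {G,T} (union, +1)
GW@2: {A} ∩ {A} = {A} (intersection, +0)
CGVW@2: {G,T} ∪ {A} = {A,G,T} (union, +1)
EL@2: {G} ∪ {A} = {A,G} (union, +1)
ELQ@2: {A,G} ∪ {C} = {A,C,G} (union, +1)
CEGLQVW@2: {A,G,T} ∩ {A,C,G} = {A,G} (intersection, +0)
CV@3: {G} ∪ {C} = {C,G} (union, +1)
GW@3: {C} ∪ {G} = {C,G} (union, +1)
CGVW@3: {C,G} ∩ {C,G} = {C,G} (intersection, +0)
EL@3: {A} ∪ {T} = {A,T} (union, +1)
ELQ@3: {A,T} ∩ {T} = {T} (intersection, +0)
CEGLQVW@3: {C,G} ∪ {T} = {C,G,T} (union, +1)
per-site changes: [2, 3, 4, 4]; total = 13

G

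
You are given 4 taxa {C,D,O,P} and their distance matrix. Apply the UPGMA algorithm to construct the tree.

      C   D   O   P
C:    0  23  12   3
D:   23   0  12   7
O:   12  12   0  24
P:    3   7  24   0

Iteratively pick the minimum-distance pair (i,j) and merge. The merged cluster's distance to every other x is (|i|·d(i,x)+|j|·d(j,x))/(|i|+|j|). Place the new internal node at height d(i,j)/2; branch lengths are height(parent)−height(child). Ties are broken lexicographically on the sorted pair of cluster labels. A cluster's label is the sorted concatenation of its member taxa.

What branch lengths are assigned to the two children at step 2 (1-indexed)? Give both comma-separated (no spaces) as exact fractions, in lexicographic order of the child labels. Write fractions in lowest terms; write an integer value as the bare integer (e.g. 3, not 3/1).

1. join C+P (d=3) ⇒ CP; edges |C|=3/2, |P|=3/2
  updated: d(CP,D)=15, d(CP,O)=18
2. join D+O (d=12) ⇒ DO; edges |D|=6, |O|=6
  updated: d(CP,DO)=33/2
3. join CP+DO (d=33/2) ⇒ CDOP; edges |CP|=27/4, |DO|=9/4
final tree: ((C:3/2,P:3/2):27/4,(D:6,O:6):9/4)
total length: 24

6,6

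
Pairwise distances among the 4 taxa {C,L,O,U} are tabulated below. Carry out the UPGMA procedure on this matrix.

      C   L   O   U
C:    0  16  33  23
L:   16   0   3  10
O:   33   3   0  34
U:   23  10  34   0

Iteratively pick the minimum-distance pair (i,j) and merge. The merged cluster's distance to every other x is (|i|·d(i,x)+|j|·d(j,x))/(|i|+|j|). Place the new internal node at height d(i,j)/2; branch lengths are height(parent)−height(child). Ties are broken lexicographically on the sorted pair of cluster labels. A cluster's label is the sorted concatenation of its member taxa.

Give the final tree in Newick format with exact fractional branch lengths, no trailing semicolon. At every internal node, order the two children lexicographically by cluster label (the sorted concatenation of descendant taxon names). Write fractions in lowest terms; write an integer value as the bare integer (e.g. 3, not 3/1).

step 1: merge (L,O) at d=3; branch lengths L→3/2, O→3/2; new cluster LO
  updated: d(C,LO)=49/2, d(LO,U)=22
step 2: merge (LO,U) at d=22; branch lengths LO→19/2, U→11; new cluster LOU
  updated: d(C,LOU)=24
step 3: merge (C,LOU) at d=24; branch lengths C→12, LOU→1; new cluster CLOU
final tree: (C:12,((L:3/2,O:3/2):19/2,U:11):1)
total length: 73/2

(C:12,((L:3/2,O:3/2):19/2,U:11):1)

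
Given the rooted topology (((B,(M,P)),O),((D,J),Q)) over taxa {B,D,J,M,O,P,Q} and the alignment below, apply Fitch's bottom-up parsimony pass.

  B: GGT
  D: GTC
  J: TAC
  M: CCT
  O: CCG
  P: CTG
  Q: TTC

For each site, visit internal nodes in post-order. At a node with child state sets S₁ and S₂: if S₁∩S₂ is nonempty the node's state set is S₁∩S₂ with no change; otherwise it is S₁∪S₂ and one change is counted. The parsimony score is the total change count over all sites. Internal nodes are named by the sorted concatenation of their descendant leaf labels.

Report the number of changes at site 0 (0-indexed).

[col 0] MP: children M:{C}, P:{C} ∩→ {C}; cost 0
[col 0] BMP: children B:{G}, MP:{C} ∪→ {C,G}; cost 1
[col 0] BMOP: children BMP:{C,G}, O:{C} ∩→ {C}; cost 0
[col 0] DJ: children D:{G}, J:{T} ∪→ {G,T}; cost 1
[col 0] DJQ: children DJ:{G,T}, Q:{T} ∩→ {T}; cost 0
[col 0] BDJMOPQ: children BMOP:{C}, DJQ:{T} ∪→ {C,T}; cost 1
[col 1] MP: children M:{C}, P:{T} ∪→ {C,T}; cost 1
[col 1] BMP: children B:{G}, MP:{C,T} ∪→ {C,G,T}; cost 1
[col 1] BMOP: children BMP:{C,G,T}, O:{C} ∩→ {C}; cost 0
[col 1] DJ: children D:{T}, J:{A} ∪→ {A,T}; cost 1
[col 1] DJQ: children DJ:{A,T}, Q:{T} ∩→ {T}; cost 0
[col 1] BDJMOPQ: children BMOP:{C}, DJQ:{T} ∪→ {C,T}; cost 1
[col 2] MP: children M:{T}, P:{G} ∪→ {G,T}; cost 1
[col 2] BMP: children B:{T}, MP:{G,T} ∩→ {T}; cost 0
[col 2] BMOP: children BMP:{T}, O:{G} ∪→ {G,T}; cost 1
[col 2] DJ: children D:{C}, J:{C} ∩→ {C}; cost 0
[col 2] DJQ: children DJ:{C}, Q:{C} ∩→ {C}; cost 0
[col 2] BDJMOPQ: children BMOP:{G,T}, DJQ:{C} ∪→ {C,G,T}; cost 1
per-site changes: [3, 4, 3]; total = 10

3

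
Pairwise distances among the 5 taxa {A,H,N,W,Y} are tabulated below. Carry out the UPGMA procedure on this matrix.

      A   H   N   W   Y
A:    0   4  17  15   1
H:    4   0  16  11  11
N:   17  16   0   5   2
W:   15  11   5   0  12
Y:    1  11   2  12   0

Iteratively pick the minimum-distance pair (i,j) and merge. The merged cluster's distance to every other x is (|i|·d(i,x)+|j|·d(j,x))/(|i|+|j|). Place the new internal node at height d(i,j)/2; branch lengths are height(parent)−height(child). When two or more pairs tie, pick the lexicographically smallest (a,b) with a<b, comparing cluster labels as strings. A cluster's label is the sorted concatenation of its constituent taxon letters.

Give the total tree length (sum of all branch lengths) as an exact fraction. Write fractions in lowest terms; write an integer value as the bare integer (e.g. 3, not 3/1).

227/12

1. join A+Y (d=1) ⇒ AY; edges |A|=1/2, |Y|=1/2
  updated: d(AY,H)=15/2, d(AY,N)=19/2, d(AY,W)=27/2
2. join N+W (d=5) ⇒ NW; edges |N|=5/2, |W|=5/2
  updated: d(AY,NW)=23/2, d(H,NW)=27/2
3. join AY+H (d=15/2) ⇒ AHY; edges |AY|=13/4, |H|=15/4
  updated: d(AHY,NW)=73/6
4. join AHY+NW (d=73/6) ⇒ AHNWY; edges |AHY|=7/3, |NW|=43/12
final tree: (((A:1/2,Y:1/2):13/4,H:15/4):7/3,(N:5/2,W:5/2):43/12)
total length: 227/12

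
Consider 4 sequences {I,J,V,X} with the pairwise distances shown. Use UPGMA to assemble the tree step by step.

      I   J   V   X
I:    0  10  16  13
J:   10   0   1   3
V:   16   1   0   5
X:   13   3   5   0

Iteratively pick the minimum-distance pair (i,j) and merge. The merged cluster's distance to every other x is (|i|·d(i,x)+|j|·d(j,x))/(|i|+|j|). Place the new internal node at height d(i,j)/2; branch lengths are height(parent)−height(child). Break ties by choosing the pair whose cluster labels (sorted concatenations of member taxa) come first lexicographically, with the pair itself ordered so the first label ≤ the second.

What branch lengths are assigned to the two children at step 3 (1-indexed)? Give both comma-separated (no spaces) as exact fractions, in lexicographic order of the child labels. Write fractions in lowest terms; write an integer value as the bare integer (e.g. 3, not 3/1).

1. join J+V (d=1) ⇒ JV; edges |J|=1/2, |V|=1/2
  updated: d(I,JV)=13, d(JV,X)=4
2. join JV+X (d=4) ⇒ JVX; edges |JV|=3/2, |X|=2
  updated: d(I,JVX)=13
3. join I+JVX (d=13) ⇒ IJVX; edges |I|=13/2, |JVX|=9/2
final tree: (I:13/2,((J:1/2,V:1/2):3/2,X:2):9/2)
total length: 31/2

13/2,9/2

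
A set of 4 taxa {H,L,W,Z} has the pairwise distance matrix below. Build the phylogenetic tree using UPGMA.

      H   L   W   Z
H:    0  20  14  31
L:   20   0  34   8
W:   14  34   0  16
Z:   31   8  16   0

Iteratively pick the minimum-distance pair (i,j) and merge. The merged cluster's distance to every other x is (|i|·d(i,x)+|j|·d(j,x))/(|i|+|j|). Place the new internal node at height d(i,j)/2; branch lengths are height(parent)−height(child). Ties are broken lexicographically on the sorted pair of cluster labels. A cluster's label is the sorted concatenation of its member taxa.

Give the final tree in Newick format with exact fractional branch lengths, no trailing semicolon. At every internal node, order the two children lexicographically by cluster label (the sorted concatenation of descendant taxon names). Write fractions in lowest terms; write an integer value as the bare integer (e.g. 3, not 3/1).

step 1: merge (L,Z) at d=8; branch lengths L→4, Z→4; new cluster LZ
  updated: d(H,LZ)=51/2, d(LZ,W)=25
step 2: merge (H,W) at d=14; branch lengths H→7, W→7; new cluster HW
  updated: d(HW,LZ)=101/4
step 3: merge (HW,LZ) at d=101/4; branch lengths HW→45/8, LZ→69/8; new cluster HLWZ
final tree: ((H:7,W:7):45/8,(L:4,Z:4):69/8)
total length: 145/4

((H:7,W:7):45/8,(L:4,Z:4):69/8)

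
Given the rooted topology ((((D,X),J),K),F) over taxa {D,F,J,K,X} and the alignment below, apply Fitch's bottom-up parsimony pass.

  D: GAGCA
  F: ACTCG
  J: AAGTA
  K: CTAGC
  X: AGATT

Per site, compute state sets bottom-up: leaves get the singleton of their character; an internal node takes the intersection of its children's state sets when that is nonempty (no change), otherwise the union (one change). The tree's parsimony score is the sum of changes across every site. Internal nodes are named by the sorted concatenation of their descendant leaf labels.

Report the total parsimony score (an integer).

14

DX@0: {G} ∪ {A} = {A,G} (union, +1)
DJX@0: {A,G} ∩ {A} = {A} (intersection, +0)
DJKX@0: {A} ∪ {C} = {A,C} (union, +1)
DFJKX@0: {A,C} ∩ {A} = {A} (intersection, +0)
DX@1: {A} ∪ {G} = {A,G} (union, +1)
DJX@1: {A,G} ∩ {A} = {A} (intersection, +0)
DJKX@1: {A} ∪ {T} = {A,T} (union, +1)
DFJKX@1: {A,T} ∪ {C} = {A,C,T} (union, +1)
DX@2: {G} ∪ {A} = {A,G} (union, +1)
DJX@2: {A,G} ∩ {G} = {G} (intersection, +0)
DJKX@2: {G} ∪ {A} = {A,G} (union, +1)
DFJKX@2: {A,G} ∪ {T} = {A,G,T} (union, +1)
DX@3: {C} ∪ {T} = {C,T} (union, +1)
DJX@3: {C,T} ∩ {T} = {T} (intersection, +0)
DJKX@3: {T} ∪ {G} = {G,T} (union, +1)
DFJKX@3: {G,T} ∪ {C} = {C,G,T} (union, +1)
DX@4: {A} ∪ {T} = {A,T} (union, +1)
DJX@4: {A,T} ∩ {A} = {A} (intersection, +0)
DJKX@4: {A} ∪ {C} = {A,C} (union, +1)
DFJKX@4: {A,C} ∪ {G} = {A,C,G} (union, +1)
per-site changes: [2, 3, 3, 3, 3]; total = 14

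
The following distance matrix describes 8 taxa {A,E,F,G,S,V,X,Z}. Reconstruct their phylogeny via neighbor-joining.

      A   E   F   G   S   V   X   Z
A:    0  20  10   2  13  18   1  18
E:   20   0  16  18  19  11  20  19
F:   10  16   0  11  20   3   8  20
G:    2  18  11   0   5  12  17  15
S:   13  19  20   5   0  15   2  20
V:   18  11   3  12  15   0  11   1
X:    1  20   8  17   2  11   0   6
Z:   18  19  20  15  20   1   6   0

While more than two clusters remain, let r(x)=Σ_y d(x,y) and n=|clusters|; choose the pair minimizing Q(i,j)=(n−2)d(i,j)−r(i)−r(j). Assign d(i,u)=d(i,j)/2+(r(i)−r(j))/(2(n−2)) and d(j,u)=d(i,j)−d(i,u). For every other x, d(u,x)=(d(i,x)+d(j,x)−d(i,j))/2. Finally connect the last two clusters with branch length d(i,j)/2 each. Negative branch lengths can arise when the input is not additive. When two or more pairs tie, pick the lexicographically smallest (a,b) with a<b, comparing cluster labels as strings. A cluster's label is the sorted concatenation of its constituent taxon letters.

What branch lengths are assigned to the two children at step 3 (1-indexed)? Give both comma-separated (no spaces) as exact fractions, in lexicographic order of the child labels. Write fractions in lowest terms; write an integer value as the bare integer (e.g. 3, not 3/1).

19/16,13/16

step 1: merge (V,Z) at d=1, Q=-164; branch lengths V→-11/6, Z→17/6; new cluster VZ
  updated: d(A,VZ)=35/2, d(E,VZ)=29/2, d(F,VZ)=11, d(G,VZ)=13, d(S,VZ)=17, d(VZ,X)=8
step 2: merge (S,X) at d=2, Q=-122; branch lengths S→3, X→-1; new cluster SX
  updated: d(A,SX)=6, d(E,SX)=37/2, d(F,SX)=13, d(G,SX)=10, d(SX,VZ)=23/2
step 3: merge (A,G) at d=2, Q=-203/2; branch lengths A→19/16, G→13/16; new cluster AG
  updated: d(AG,E)=18, d(AG,F)=19/2, d(AG,SX)=7, d(AG,VZ)=57/4
step 4: merge (AG,SX) at d=7, Q=-311/4; branch lengths AG→79/24, SX→89/24; new cluster AGSX
  updated: d(AGSX,E)=59/4, d(AGSX,F)=31/4, d(AGSX,VZ)=75/8
step 5: merge (AGSX,F) at d=31/4, Q=-409/8; branch lengths AGSX→101/32, F→147/32; new cluster AFGSX
  updated: d(AFGSX,E)=23/2, d(AFGSX,VZ)=101/16
step 6: merge (AFGSX,E) at d=23/2, Q=-517/16; branch lengths AFGSX→53/32, E→315/32; new cluster AEFGSX
  updated: d(AEFGSX,VZ)=149/32
step 7: merge (AEFGSX,VZ) at d=149/32; branch lengths AEFGSX→149/64, VZ→149/64; new cluster AEFGSVXZ
final tree: (((((A:19/16,G:13/16):79/24,(S:3,X:-1):89/24):101/32,F:147/32):53/32,E:315/32):149/64,(V:-11/6,Z:17/6):149/64)
total length: 1149/32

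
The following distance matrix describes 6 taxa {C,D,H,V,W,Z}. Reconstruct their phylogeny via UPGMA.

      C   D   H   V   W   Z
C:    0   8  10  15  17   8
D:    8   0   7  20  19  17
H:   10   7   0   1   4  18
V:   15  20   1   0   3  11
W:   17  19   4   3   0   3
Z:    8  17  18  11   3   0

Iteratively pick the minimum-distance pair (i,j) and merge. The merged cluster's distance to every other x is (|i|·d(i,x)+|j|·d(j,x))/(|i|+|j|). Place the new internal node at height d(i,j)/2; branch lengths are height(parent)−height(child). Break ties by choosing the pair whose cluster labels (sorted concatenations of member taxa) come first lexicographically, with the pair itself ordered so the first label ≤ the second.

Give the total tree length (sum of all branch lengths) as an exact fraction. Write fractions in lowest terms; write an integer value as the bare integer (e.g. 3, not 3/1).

197/8

step 1: merge (H,V) at d=1; branch lengths H→1/2, V→1/2; new cluster HV
  updated: d(C,HV)=25/2, d(D,HV)=27/2, d(HV,W)=7/2, d(HV,Z)=29/2
step 2: merge (W,Z) at d=3; branch lengths W→3/2, Z→3/2; new cluster WZ
  updated: d(C,WZ)=25/2, d(D,WZ)=18, d(HV,WZ)=9
step 3: merge (C,D) at d=8; branch lengths C→4, D→4; new cluster CD
  updated: d(CD,HV)=13, d(CD,WZ)=61/4
step 4: merge (HV,WZ) at d=9; branch lengths HV→4, WZ→3; new cluster HVWZ
  updated: d(CD,HVWZ)=113/8
step 5: merge (CD,HVWZ) at d=113/8; branch lengths CD→49/16, HVWZ→41/16; new cluster CDHVWZ
final tree: ((C:4,D:4):49/16,((H:1/2,V:1/2):4,(W:3/2,Z:3/2):3):41/16)
total length: 197/8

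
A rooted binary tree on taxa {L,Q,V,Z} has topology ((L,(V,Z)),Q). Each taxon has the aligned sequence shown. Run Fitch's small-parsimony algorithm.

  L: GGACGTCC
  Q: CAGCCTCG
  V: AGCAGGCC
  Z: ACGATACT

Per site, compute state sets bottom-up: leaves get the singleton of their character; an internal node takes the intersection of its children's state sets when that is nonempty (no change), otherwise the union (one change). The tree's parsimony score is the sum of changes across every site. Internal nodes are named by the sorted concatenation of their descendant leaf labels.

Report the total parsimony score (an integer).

VZ@0: {A} ∩ {A} = {A} (intersection, +0)
LVZ@0: {G} ∪ {A} = {A,G} (union, +1)
LQVZ@0: {A,G} ∪ {C} = {A,C,G} (union, +1)
VZ@1: {G} ∪ {C} = {C,G} (union, +1)
LVZ@1: {G} ∩ {C,G} = {G} (intersection, +0)
LQVZ@1: {G} ∪ {A} = {A,G} (union, +1)
VZ@2: {C} ∪ {G} = {C,G} (union, +1)
LVZ@2: {A} ∪ {C,G} = {A,C,G} (union, +1)
LQVZ@2: {A,C,G} ∩ {G} = {G} (intersection, +0)
VZ@3: {A} ∩ {A} = {A} (intersection, +0)
LVZ@3: {C} ∪ {A} = {A,C} (union, +1)
LQVZ@3: {A,C} ∩ {C} = {C} (intersection, +0)
VZ@4: {G} ∪ {T} = {G,T} (union, +1)
LVZ@4: {G} ∩ {G,T} = {G} (intersection, +0)
LQVZ@4: {G} ∪ {C} = {C,G} (union, +1)
VZ@5: {G} ∪ {A} = {A,G} (union, +1)
LVZ@5: {T} ∪ {A,G} = {A,G,T} (union, +1)
LQVZ@5: {A,G,T} ∩ {T} = {T} (intersection, +0)
VZ@6: {C} ∩ {C} = {C} (intersection, +0)
LVZ@6: {C} ∩ {C} = {C} (intersection, +0)
LQVZ@6: {C} ∩ {C} = {C} (intersection, +0)
VZ@7: {C} ∪ {T} = {C,T} (union, +1)
LVZ@7: {C} ∩ {C,T} = {C} (intersection, +0)
LQVZ@7: {C} ∪ {G} = {C,G} (union, +1)
per-site changes: [2, 2, 2, 1, 2, 2, 0, 2]; total = 13

13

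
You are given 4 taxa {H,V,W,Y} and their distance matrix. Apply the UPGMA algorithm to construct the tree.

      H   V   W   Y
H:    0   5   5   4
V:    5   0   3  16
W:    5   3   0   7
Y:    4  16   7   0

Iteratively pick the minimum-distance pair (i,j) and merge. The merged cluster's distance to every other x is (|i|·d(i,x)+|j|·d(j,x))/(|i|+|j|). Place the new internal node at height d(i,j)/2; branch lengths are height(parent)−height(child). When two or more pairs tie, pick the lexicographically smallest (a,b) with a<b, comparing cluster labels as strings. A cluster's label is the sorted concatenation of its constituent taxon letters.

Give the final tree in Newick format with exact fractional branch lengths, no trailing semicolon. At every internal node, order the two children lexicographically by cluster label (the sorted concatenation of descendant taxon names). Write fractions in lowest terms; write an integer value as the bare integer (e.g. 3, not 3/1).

((H:2,Y:2):17/8,(V:3/2,W:3/2):21/8)

1. join V+W (d=3) ⇒ VW; edges |V|=3/2, |W|=3/2
  updated: d(H,VW)=5, d(VW,Y)=23/2
2. join H+Y (d=4) ⇒ HY; edges |H|=2, |Y|=2
  updated: d(HY,VW)=33/4
3. join HY+VW (d=33/4) ⇒ HVWY; edges |HY|=17/8, |VW|=21/8
final tree: ((H:2,Y:2):17/8,(V:3/2,W:3/2):21/8)
total length: 47/4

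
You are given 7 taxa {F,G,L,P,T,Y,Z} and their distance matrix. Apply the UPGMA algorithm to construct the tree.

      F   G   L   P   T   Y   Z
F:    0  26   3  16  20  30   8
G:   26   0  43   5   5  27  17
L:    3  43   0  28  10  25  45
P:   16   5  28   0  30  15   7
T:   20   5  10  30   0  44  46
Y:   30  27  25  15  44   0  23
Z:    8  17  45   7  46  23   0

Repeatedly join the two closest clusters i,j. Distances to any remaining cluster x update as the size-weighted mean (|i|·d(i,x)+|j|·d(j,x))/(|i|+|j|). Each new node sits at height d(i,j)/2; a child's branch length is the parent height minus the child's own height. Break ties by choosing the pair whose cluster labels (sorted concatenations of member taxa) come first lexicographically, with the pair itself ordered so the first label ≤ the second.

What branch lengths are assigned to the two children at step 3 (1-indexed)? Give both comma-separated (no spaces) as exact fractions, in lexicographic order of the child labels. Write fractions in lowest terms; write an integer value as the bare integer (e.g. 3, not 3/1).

7/2,6

iteration 1: select F,L (d=3); attach at lengths (3/2, 3/2); label the merged cluster FL
  updated: d(FL,G)=69/2, d(FL,P)=22, d(FL,T)=15, d(FL,Y)=55/2, d(FL,Z)=53/2
iteration 2: select G,P (d=5); attach at lengths (5/2, 5/2); label the merged cluster GP
  updated: d(FL,GP)=113/4, d(GP,T)=35/2, d(GP,Y)=21, d(GP,Z)=12
iteration 3: select GP,Z (d=12); attach at lengths (7/2, 6); label the merged cluster GPZ
  updated: d(FL,GPZ)=83/3, d(GPZ,T)=27, d(GPZ,Y)=65/3
iteration 4: select FL,T (d=15); attach at lengths (6, 15/2); label the merged cluster FLT
  updated: d(FLT,GPZ)=247/9, d(FLT,Y)=33
iteration 5: select GPZ,Y (d=65/3); attach at lengths (29/6, 65/6); label the merged cluster GPYZ
  updated: d(FLT,GPYZ)=173/6
iteration 6: select FLT,GPYZ (d=173/6); attach at lengths (83/12, 43/12); label the merged cluster FGLPTYZ
final tree: (((F:3/2,L:3/2):6,T:15/2):83/12,(((G:5/2,P:5/2):7/2,Z:6):29/6,Y:65/6):43/12)
total length: 343/6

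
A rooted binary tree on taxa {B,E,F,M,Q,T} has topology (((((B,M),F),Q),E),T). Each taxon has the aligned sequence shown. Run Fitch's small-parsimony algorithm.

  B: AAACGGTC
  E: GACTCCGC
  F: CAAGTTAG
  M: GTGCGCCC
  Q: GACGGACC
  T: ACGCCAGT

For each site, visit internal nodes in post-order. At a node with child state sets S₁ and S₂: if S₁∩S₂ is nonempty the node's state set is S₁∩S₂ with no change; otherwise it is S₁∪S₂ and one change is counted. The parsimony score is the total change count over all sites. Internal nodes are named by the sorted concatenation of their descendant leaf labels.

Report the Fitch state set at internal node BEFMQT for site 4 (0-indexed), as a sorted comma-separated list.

[col 0] BM: children B:{A}, M:{G} ∪→ {A,G}; cost 1
[col 0] BFM: children BM:{A,G}, F:{C} ∪→ {A,C,G}; cost 1
[col 0] BFMQ: children BFM:{A,C,G}, Q:{G} ∩→ {G}; cost 0
[col 0] BEFMQ: children BFMQ:{G}, E:{G} ∩→ {G}; cost 0
[col 0] BEFMQT: children BEFMQ:{G}, T:{A} ∪→ {A,G}; cost 1
[col 1] BM: children B:{A}, M:{T} ∪→ {A,T}; cost 1
[col 1] BFM: children BM:{A,T}, F:{A} ∩→ {A}; cost 0
[col 1] BFMQ: children BFM:{A}, Q:{A} ∩→ {A}; cost 0
[col 1] BEFMQ: children BFMQ:{A}, E:{A} ∩→ {A}; cost 0
[col 1] BEFMQT: children BEFMQ:{A}, T:{C} ∪→ {A,C}; cost 1
[col 2] BM: children B:{A}, M:{G} ∪→ {A,G}; cost 1
[col 2] BFM: children BM:{A,G}, F:{A} ∩→ {A}; cost 0
[col 2] BFMQ: children BFM:{A}, Q:{C} ∪→ {A,C}; cost 1
[col 2] BEFMQ: children BFMQ:{A,C}, E:{C} ∩→ {C}; cost 0
[col 2] BEFMQT: children BEFMQ:{C}, T:{G} ∪→ {C,G}; cost 1
[col 3] BM: children B:{C}, M:{C} ∩→ {C}; cost 0
[col 3] BFM: children BM:{C}, F:{G} ∪→ {C,G}; cost 1
[col 3] BFMQ: children BFM:{C,G}, Q:{G} ∩→ {G}; cost 0
[col 3] BEFMQ: children BFMQ:{G}, E:{T} ∪→ {G,T}; cost 1
[col 3] BEFMQT: children BEFMQ:{G,T}, T:{C} ∪→ {C,G,T}; cost 1
[col 4] BM: children B:{G}, M:{G} ∩→ {G}; cost 0
[col 4] BFM: children BM:{G}, F:{T} ∪→ {G,T}; cost 1
[col 4] BFMQ: children BFM:{G,T}, Q:{G} ∩→ {G}; cost 0
[col 4] BEFMQ: children BFMQ:{G}, E:{C} ∪→ {C,G}; cost 1
[col 4] BEFMQT: children BEFMQ:{C,G}, T:{C} ∩→ {C}; cost 0
[col 5] BM: children B:{G}, M:{C} ∪→ {C,G}; cost 1
[col 5] BFM: children BM:{C,G}, F:{T} ∪→ {C,G,T}; cost 1
[col 5] BFMQ: children BFM:{C,G,T}, Q:{A} ∪→ {A,C,G,T}; cost 1
[col 5] BEFMQ: children BFMQ:{A,C,G,T}, E:{C} ∩→ {C}; cost 0
[col 5] BEFMQT: children BEFMQ:{C}, T:{A} ∪→ {A,C}; cost 1
[col 6] BM: children B:{T}, M:{C} ∪→ {C,T}; cost 1
[col 6] BFM: children BM:{C,T}, F:{A} ∪→ {A,C,T}; cost 1
[col 6] BFMQ: children BFM:{A,C,T}, Q:{C} ∩→ {C}; cost 0
[col 6] BEFMQ: children BFMQ:{C}, E:{G} ∪→ {C,G}; cost 1
[col 6] BEFMQT: children BEFMQ:{C,G}, T:{G} ∩→ {G}; cost 0
[col 7] BM: children B:{C}, M:{C} ∩→ {C}; cost 0
[col 7] BFM: children BM:{C}, F:{G} ∪→ {C,G}; cost 1
[col 7] BFMQ: children BFM:{C,G}, Q:{C} ∩→ {C}; cost 0
[col 7] BEFMQ: children BFMQ:{C}, E:{C} ∩→ {C}; cost 0
[col 7] BEFMQT: children BEFMQ:{C}, T:{T} ∪→ {C,T}; cost 1
per-site changes: [3, 2, 3, 3, 2, 4, 3, 2]; total = 22

C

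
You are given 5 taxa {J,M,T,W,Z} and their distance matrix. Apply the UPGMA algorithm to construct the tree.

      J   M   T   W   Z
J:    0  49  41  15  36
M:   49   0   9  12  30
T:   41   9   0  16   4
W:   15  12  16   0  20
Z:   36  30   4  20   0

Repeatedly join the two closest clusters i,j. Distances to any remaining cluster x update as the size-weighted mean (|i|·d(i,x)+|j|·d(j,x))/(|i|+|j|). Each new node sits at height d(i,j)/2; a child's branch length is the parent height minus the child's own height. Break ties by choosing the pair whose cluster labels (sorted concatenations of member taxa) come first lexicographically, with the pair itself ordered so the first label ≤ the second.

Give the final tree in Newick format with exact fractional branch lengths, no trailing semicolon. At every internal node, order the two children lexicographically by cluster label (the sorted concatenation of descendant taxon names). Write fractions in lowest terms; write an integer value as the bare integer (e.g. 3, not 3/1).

1. join T+Z (d=4) ⇒ TZ; edges |T|=2, |Z|=2
  updated: d(J,TZ)=77/2, d(M,TZ)=39/2, d(TZ,W)=18
2. join M+W (d=12) ⇒ MW; edges |M|=6, |W|=6
  updated: d(J,MW)=32, d(MW,TZ)=75/4
3. join MW+TZ (d=75/4) ⇒ MTWZ; edges |MW|=27/8, |TZ|=59/8
  updated: d(J,MTWZ)=141/4
4. join J+MTWZ (d=141/4) ⇒ JMTWZ; edges |J|=141/8, |MTWZ|=33/4
final tree: (J:141/8,((M:6,W:6):27/8,(T:2,Z:2):59/8):33/4)
total length: 421/8

(J:141/8,((M:6,W:6):27/8,(T:2,Z:2):59/8):33/4)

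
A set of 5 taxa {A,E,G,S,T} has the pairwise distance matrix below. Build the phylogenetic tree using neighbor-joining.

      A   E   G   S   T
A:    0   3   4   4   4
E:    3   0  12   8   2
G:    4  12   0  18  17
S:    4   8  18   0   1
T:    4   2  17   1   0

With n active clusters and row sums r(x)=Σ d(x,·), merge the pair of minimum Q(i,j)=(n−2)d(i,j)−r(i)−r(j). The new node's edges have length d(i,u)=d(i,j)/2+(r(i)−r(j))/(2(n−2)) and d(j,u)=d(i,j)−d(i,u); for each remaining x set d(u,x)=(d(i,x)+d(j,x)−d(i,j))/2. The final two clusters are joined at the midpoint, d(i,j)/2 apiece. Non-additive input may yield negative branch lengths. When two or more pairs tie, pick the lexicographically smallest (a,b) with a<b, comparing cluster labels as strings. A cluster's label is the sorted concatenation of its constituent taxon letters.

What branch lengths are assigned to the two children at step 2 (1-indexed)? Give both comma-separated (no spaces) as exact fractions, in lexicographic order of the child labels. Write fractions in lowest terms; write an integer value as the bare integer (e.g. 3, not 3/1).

1. join A+G (d=4, Q=-54) ⇒ AG; edges |A|=-4, |G|=8
  updated: d(AG,E)=11/2, d(AG,S)=9, d(AG,T)=17/2
2. join AG+E (d=11/2, Q=-55/2) ⇒ AEG; edges |AG|=37/8, |E|=7/8
  updated: d(AEG,S)=23/4, d(AEG,T)=5/2
3. join AEG+S (d=23/4, Q=-37/4) ⇒ AEGS; edges |AEG|=29/8, |S|=17/8
  updated: d(AEGS,T)=-9/8
4. join AEGS+T (d=-9/8) ⇒ AEGST; edges |AEGS|=-9/16, |T|=-9/16
final tree: ((((A:-4,G:8):37/8,E:7/8):29/8,S:17/8):-9/16,T:-9/16)
total length: 113/8

37/8,7/8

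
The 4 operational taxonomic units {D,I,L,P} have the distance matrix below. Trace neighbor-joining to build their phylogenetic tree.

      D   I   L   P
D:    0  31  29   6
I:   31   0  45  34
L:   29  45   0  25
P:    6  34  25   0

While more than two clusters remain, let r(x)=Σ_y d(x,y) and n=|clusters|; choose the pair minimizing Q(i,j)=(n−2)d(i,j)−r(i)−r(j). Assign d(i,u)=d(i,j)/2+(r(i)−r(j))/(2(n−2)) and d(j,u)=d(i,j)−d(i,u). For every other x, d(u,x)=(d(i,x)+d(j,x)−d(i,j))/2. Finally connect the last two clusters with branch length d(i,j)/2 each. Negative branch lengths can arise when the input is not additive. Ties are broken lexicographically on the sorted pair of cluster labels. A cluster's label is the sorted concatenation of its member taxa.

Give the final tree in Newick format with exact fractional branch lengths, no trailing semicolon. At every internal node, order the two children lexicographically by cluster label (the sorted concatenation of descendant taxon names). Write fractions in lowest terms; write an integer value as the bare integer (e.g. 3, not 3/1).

(((D:13/4,P:11/4):17/4,I:101/4):79/8,L:79/8)

iteration 1: select D,P (d=6, Q=-119); attach at lengths (13/4, 11/4); label the merged cluster DP
  updated: d(DP,I)=59/2, d(DP,L)=24
iteration 2: select DP,I (d=59/2, Q=-197/2); attach at lengths (17/4, 101/4); label the merged cluster DIP
  updated: d(DIP,L)=79/4
iteration 3: select DIP,L (d=79/4); attach at lengths (79/8, 79/8); label the merged cluster DILP
final tree: (((D:13/4,P:11/4):17/4,I:101/4):79/8,L:79/8)
total length: 221/4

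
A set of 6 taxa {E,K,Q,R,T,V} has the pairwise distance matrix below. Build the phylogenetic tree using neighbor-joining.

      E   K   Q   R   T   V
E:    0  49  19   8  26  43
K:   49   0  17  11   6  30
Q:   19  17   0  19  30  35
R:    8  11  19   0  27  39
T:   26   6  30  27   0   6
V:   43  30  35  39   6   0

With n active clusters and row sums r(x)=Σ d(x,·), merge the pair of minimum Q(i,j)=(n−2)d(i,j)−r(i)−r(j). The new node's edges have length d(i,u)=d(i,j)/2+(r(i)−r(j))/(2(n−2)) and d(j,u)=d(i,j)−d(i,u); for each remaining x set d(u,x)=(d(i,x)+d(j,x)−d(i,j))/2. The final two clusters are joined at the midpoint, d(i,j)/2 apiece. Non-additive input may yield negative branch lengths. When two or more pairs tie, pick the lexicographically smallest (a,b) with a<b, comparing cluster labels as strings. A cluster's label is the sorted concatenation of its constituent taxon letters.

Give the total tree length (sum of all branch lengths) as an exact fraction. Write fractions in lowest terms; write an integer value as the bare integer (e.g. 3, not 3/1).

1. join T+V (d=6, Q=-224) ⇒ TV; edges |T|=-17/4, |V|=41/4
  updated: d(E,TV)=63/2, d(K,TV)=15, d(Q,TV)=59/2, d(R,TV)=30
2. join K+TV (d=15, Q=-153) ⇒ KTV; edges |K|=31/6, |TV|=59/6
  updated: d(E,KTV)=131/4, d(KTV,Q)=63/4, d(KTV,R)=13
3. join E+R (d=8, Q=-335/4) ⇒ ER; edges |E|=143/16, |R|=-15/16
  updated: d(ER,KTV)=151/8, d(ER,Q)=15
4. join ER+KTV (d=151/8, Q=-397/8) ⇒ EKRTV; edges |ER|=145/16, |KTV|=157/16
  updated: d(EKRTV,Q)=95/16
5. join EKRTV+Q (d=95/16) ⇒ EKQRTV; edges |EKRTV|=95/32, |Q|=95/32
final tree: (((E:143/16,R:-15/16):145/16,(K:31/6,(T:-17/4,V:41/4):59/6):157/16):95/32,Q:95/32)
total length: 861/16

861/16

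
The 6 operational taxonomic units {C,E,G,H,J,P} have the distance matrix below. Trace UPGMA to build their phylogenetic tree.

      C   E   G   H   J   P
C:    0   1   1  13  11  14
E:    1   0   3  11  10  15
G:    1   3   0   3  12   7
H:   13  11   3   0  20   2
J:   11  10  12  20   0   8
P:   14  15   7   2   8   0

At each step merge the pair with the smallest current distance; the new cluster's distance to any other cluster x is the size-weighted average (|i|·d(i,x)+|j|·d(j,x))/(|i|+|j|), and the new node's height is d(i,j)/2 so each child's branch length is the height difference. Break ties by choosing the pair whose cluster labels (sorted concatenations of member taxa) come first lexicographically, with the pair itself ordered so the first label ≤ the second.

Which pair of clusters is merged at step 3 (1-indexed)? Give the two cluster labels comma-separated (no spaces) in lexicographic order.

H,P

1. join C+E (d=1) ⇒ CE; edges |C|=1/2, |E|=1/2
  updated: d(CE,G)=2, d(CE,H)=12, d(CE,J)=21/2, d(CE,P)=29/2
2. join CE+G (d=2) ⇒ CEG; edges |CE|=1/2, |G|=1
  updated: d(CEG,H)=9, d(CEG,J)=11, d(CEG,P)=12
3. join H+P (d=2) ⇒ HP; edges |H|=1, |P|=1
  updated: d(CEG,HP)=21/2, d(HP,J)=14
4. join CEG+HP (d=21/2) ⇒ CEGHP; edges |CEG|=17/4, |HP|=17/4
  updated: d(CEGHP,J)=61/5
5. join CEGHP+J (d=61/5) ⇒ CEGHJP; edges |CEGHP|=17/20, |J|=61/10
final tree: ((((C:1/2,E:1/2):1/2,G:1):17/4,(H:1,P:1):17/4):17/20,J:61/10)
total length: 399/20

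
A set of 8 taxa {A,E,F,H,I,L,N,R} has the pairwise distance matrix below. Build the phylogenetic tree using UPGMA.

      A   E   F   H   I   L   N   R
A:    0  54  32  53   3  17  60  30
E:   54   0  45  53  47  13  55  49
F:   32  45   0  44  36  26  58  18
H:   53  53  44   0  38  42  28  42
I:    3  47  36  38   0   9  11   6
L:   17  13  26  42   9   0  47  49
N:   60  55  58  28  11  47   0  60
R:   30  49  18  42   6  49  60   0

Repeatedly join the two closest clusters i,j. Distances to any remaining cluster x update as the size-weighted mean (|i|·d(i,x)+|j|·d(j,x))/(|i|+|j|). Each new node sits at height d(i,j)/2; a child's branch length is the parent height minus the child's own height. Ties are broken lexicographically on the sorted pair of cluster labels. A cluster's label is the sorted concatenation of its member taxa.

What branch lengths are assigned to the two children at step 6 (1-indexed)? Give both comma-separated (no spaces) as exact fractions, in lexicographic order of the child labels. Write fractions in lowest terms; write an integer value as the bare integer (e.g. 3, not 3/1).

353/60,104/5

iteration 1: select A,I (d=3); attach at lengths (3/2, 3/2); label the merged cluster AI
  updated: d(AI,E)=101/2, d(AI,F)=34, d(AI,H)=91/2, d(AI,L)=13, d(AI,N)=71/2, d(AI,R)=18
iteration 2: select AI,L (d=13); attach at lengths (5, 13/2); label the merged cluster AIL
  updated: d(AIL,E)=38, d(AIL,F)=94/3, d(AIL,H)=133/3, d(AIL,N)=118/3, d(AIL,R)=85/3
iteration 3: select F,R (d=18); attach at lengths (9, 9); label the merged cluster FR
  updated: d(AIL,FR)=179/6, d(E,FR)=47, d(FR,H)=43, d(FR,N)=59
iteration 4: select H,N (d=28); attach at lengths (14, 14); label the merged cluster HN
  updated: d(AIL,HN)=251/6, d(E,HN)=54, d(FR,HN)=51
iteration 5: select AIL,FR (d=179/6); attach at lengths (101/12, 71/12); label the merged cluster AFILR
  updated: d(AFILR,E)=208/5, d(AFILR,HN)=91/2
iteration 6: select AFILR,E (d=208/5); attach at lengths (353/60, 104/5); label the merged cluster AEFILR
  updated: d(AEFILR,HN)=563/12
iteration 7: select AEFILR,HN (d=563/12); attach at lengths (319/120, 227/24); label the merged cluster AEFHILNR
final tree: (((((A:3/2,I:3/2):5,L:13/2):101/12,(F:9,R:9):71/12):353/60,E:104/5):319/120,(H:14,N:14):227/24)
total length: 3409/30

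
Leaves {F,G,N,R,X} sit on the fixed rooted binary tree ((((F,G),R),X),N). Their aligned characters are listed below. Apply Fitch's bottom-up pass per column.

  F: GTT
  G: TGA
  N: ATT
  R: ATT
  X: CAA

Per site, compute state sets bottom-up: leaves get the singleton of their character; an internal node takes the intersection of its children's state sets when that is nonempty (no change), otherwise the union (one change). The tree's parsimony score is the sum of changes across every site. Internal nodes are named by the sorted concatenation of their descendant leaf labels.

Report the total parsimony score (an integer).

FG@0: {G} ∪ {T} = {G,T} (union, +1)
FGR@0: {G,T} ∪ {A} = {A,G,T} (union, +1)
FGRX@0: {A,G,T} ∪ {C} = {A,C,G,T} (union, +1)
FGNRX@0: {A,C,G,T} ∩ {A} = {A} (intersection, +0)
FG@1: {T} ∪ {G} = {G,T} (union, +1)
FGR@1: {G,T} ∩ {T} = {T} (intersection, +0)
FGRX@1: {T} ∪ {A} = {A,T} (union, +1)
FGNRX@1: {A,T} ∩ {T} = {T} (intersection, +0)
FG@2: {T} ∪ {A} = {A,T} (union, +1)
FGR@2: {A,T} ∩ {T} = {T} (intersection, +0)
FGRX@2: {T} ∪ {A} = {A,T} (union, +1)
FGNRX@2: {A,T} ∩ {T} = {T} (intersection, +0)
per-site changes: [3, 2, 2]; total = 7

7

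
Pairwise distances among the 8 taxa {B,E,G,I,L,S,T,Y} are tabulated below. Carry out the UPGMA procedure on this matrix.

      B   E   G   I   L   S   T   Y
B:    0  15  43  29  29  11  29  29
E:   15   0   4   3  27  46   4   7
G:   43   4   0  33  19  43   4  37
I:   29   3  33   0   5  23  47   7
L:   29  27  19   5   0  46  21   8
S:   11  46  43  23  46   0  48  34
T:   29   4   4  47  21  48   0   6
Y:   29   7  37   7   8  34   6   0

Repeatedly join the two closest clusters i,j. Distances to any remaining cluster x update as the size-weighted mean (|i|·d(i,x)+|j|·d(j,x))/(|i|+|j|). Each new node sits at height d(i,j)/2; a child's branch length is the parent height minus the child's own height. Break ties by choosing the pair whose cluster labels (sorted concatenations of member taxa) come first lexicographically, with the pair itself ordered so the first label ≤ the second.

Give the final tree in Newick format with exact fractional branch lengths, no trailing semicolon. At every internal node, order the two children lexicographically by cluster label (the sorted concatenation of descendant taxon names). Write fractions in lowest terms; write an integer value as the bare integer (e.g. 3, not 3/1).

step 1: merge (E,I) at d=3; branch lengths E→3/2, I→3/2; new cluster EI
  updated: d(B,EI)=22, d(EI,G)=37/2, d(EI,L)=16, d(EI,S)=69/2, d(EI,T)=51/2, d(EI,Y)=7
step 2: merge (G,T) at d=4; branch lengths G→2, T→2; new cluster GT
  updated: d(B,GT)=36, d(EI,GT)=22, d(GT,L)=20, d(GT,S)=91/2, d(GT,Y)=43/2
step 3: merge (EI,Y) at d=7; branch lengths EI→2, Y→7/2; new cluster EIY
  updated: d(B,EIY)=73/3, d(EIY,GT)=131/6, d(EIY,L)=40/3, d(EIY,S)=103/3
step 4: merge (B,S) at d=11; branch lengths B→11/2, S→11/2; new cluster BS
  updated: d(BS,EIY)=88/3, d(BS,GT)=163/4, d(BS,L)=75/2
step 5: merge (EIY,L) at d=40/3; branch lengths EIY→19/6, L→20/3; new cluster EILY
  updated: d(BS,EILY)=251/8, d(EILY,GT)=171/8
step 6: merge (EILY,GT) at d=171/8; branch lengths EILY→193/48, GT→139/16; new cluster EGILTY
  updated: d(BS,EGILTY)=69/2
step 7: merge (BS,EGILTY) at d=69/2; branch lengths BS→47/4, EGILTY→105/16; new cluster BEGILSTY
final tree: ((B:11/2,S:11/2):47/4,((((E:3/2,I:3/2):2,Y:7/2):19/6,L:20/3):193/48,(G:2,T:2):139/16):105/16)
total length: 3089/48

((B:11/2,S:11/2):47/4,((((E:3/2,I:3/2):2,Y:7/2):19/6,L:20/3):193/48,(G:2,T:2):139/16):105/16)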